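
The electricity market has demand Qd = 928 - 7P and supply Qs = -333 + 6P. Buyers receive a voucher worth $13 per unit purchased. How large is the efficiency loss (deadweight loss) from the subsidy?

Deadweight loss = $273

Pre-subsidy: 928 - 7P = -333 + 6P gives P* = 97, Q* = 249.
With the rebate, buyers effectively pay Pb = Ps − 13, where Ps is the price sellers receive.
Demand in terms of Ps becomes Qd = 928 − 7(Ps − 13) = 1019 - 7Ps. Setting this equal to supply: 1019 - 7Ps = -333 + 6Ps, so Ps = 104.
Buyers pay Pb = 104 − 13 = 91; Q' = -333 + 6·104 = 291.
The subsidy expands output by 291 − 249 = 42 past the efficient level; on those units the gap between marginal cost and willingness to pay runs from 0 up to 13.
DWL = ½ × 13 × 42 = 273.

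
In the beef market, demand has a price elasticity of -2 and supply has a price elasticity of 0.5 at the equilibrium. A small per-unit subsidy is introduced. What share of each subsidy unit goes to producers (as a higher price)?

Producer share = 0.8

For a small subsidy around the equilibrium, the benefit split depends on the relative slopes, which at a point are proportional to the elasticities.
Buyer share = εs/(εs + |εd|) = 0.5/(0.5 + 2) = 0.2; seller share = |εd|/(εs + |εd|) = 0.8.
So producers capture 0.8 of the subsidy.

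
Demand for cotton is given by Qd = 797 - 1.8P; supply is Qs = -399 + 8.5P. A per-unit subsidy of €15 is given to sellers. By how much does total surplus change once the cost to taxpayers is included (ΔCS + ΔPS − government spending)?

Pre-subsidy: 797 - 1.8P = -399 + 8.5P gives P* = 11960/103, Q* = 60563/103.
With the subsidy, sellers receive Ps = Pb + 15 for each unit, where Pb is the price buyers pay.
Supply in terms of Pb becomes Qs = -399 + 8.5(Pb + 15) = -271.5 + 8.5Pb. Setting this equal to demand: 797 - 1.8Pb = -271.5 + 8.5Pb, so Pb = 10685/103.
Sellers receive Ps = 10685/103 + 15 = 12230/103; Q' = 797 − 1.8·(10685/103) = 62858/103.
ΔCS = ½(60563/103 + 62858/103)(11960/103 − 10685/103) = 157361775/21218; ΔPS = ½(60563/103 + 62858/103)(12230/103 − 11960/103) = 16661835/10609.
Government spending = 15 × 62858/103 = 942870/103.
Net change = 157361775/21218 + 16661835/10609 − 942870/103 = -34425/206. The loss equals the DWL triangle ½·15·2295/103.

Net change in total surplus = -34425/206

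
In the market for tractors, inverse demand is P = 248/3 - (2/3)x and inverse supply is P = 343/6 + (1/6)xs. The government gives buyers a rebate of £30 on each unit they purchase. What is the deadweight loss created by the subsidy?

Pre-subsidy: 248/3 - (2/3)x = 343/6 + (1/6)x gives x* = 30.6 and P* = 934/15.
With the rebate, buyers effectively pay Pb = Ps − 30, where Ps is the price sellers receive.
On the curves, Pb = 248/3 - (2/3)x and Ps = 343/6 + (1/6)x; the wedge Ps − Pb = 30 gives 343/6 + (1/6)x − (248/3 - (2/3)x) = 30, so x' = 66.6.
Then Pb = 248/3 − (2/3)·66.6 = 574/15 and Ps = 343/6 + (1/6)·66.6 = 1024/15.
The subsidy expands output by 66.6 − 30.6 = 36 past the efficient level; on those units the gap between marginal cost and willingness to pay runs from 0 up to 30.
DWL = ½ × 30 × 36 = 540.

Deadweight loss = £540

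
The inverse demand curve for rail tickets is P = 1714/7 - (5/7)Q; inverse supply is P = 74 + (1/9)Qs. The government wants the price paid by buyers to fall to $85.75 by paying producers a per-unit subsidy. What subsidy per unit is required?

At a buyer price of 85.75, quantity demanded is 342.8 − 1.4·85.75 = 222.75.
Sellers supply 222.75 only when they receive Ps = 74 + (1/9)·222.75 = 98.75.
s = Ps − Pb = 98.75 − 85.75 = 13.

Required subsidy s = $13 per unit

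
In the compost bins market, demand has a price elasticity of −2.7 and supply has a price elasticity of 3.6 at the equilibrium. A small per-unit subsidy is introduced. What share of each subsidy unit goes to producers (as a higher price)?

Producer share = 3/7

For a small subsidy around the equilibrium, the benefit split depends on the relative slopes, which at a point are proportional to the elasticities.
Buyer share = εs/(εs + |εd|) = 3.6/(3.6 + 2.7) = 4/7; seller share = |εd|/(εs + |εd|) = 3/7.
So producers capture 3/7 of the subsidy.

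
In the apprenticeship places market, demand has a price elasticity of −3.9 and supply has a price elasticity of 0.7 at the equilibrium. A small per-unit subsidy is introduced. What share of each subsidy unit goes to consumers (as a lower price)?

Consumer share = 7/46

For a small subsidy around the equilibrium, the benefit split depends on the relative slopes, which at a point are proportional to the elasticities.
Buyer share = εs/(εs + |εd|) = 0.7/(0.7 + 3.9) = 7/46; seller share = |εd|/(εs + |εd|) = 39/46.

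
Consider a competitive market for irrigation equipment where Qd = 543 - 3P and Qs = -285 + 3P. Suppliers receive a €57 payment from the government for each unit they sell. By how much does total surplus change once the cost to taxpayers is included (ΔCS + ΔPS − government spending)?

Pre-subsidy: 543 - 3P = -285 + 3P gives P* = 138, Q* = 129.
With the subsidy, sellers receive Ps = Pb + 57 for each unit, where Pb is the price buyers pay.
Supply in terms of Pb becomes Qs = -285 + 3(Pb + 57) = -114 + 3Pb. Setting this equal to demand: 543 - 3Pb = -114 + 3Pb, so Pb = 109.5.
Sellers receive Ps = 109.5 + 57 = 166.5; Q' = 543 − 3·109.5 = 214.5.
ΔCS = ½(129 + 214.5)(138 − 109.5) = 4894.875; ΔPS = ½(129 + 214.5)(166.5 − 138) = 4894.875.
Government spending = 57 × 214.5 = 12226.5.
Net change = 4894.875 + 4894.875 − 12226.5 = -2436.75. The loss equals the DWL triangle ½·57·85.5.

Net change in total surplus = -€2436.75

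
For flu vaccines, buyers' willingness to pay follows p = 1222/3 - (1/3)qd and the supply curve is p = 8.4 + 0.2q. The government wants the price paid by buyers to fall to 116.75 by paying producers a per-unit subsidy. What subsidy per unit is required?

Required subsidy s = 66 per unit

At a buyer price of 116.75, quantity demanded is 1222 − 3·116.75 = 871.75.
Sellers supply 871.75 only when they receive ps = 8.4 + 0.2·871.75 = 182.75.
s = ps − pb = 182.75 − 116.75 = 66.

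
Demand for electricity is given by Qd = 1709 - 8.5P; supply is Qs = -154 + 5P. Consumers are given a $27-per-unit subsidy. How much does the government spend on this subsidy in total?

Pre-subsidy: 1709 - 8.5P = -154 + 5P gives P* = 138, Q* = 536.
With the rebate, buyers effectively pay Pb = Ps − 27, where Ps is the price sellers receive.
Demand in terms of Ps becomes Qd = 1709 − 8.5(Ps − 27) = 1938.5 - 8.5Ps. Setting this equal to supply: 1938.5 - 8.5Ps = -154 + 5Ps, so Ps = 155.
Buyers pay Pb = 155 − 27 = 128; Q' = -154 + 5·155 = 621.
Government outlay = subsidy × quantity = 27 × 621 = 16767.

Government cost = $16767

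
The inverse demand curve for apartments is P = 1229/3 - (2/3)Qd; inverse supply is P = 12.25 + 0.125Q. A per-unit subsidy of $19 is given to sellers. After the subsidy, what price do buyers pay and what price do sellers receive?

Buyers pay $59; sellers receive $78

Pre-subsidy: 1229/3 - (2/3)Q = 12.25 + 0.125Q gives Q* = 502 and P* = 75.
With the subsidy, sellers receive Ps = Pb + 19 for each unit, where Pb is the price buyers pay.
On the curves, Pb = 1229/3 - (2/3)Q and Ps = 12.25 + 0.125Q; the wedge Ps − Pb = 19 gives 12.25 + 0.125Q − (1229/3 - (2/3)Q) = 19, so Q' = 526.
Then Pb = 1229/3 − (2/3)·526 = 59 and Ps = 12.25 + 0.125·526 = 78.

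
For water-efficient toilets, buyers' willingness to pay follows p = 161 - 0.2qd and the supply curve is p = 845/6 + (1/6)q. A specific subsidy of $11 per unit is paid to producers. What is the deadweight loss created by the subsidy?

Deadweight loss = $165

Pre-subsidy: 161 - 0.2q = 845/6 + (1/6)q gives q* = 55 and p* = 150.
With the subsidy, sellers receive ps = pb + 11 for each unit, where pb is the price buyers pay.
On the curves, pb = 161 - 0.2q and ps = 845/6 + (1/6)q; the wedge ps − pb = 11 gives 845/6 + (1/6)q − (161 - 0.2q) = 11, so q' = 85.
Then pb = 161 − 0.2·85 = 144 and ps = 845/6 + (1/6)·85 = 155.
The subsidy expands output by 85 − 55 = 30 past the efficient level; on those units the gap between marginal cost and willingness to pay runs from 0 up to 11.
DWL = ½ × 11 × 30 = 165.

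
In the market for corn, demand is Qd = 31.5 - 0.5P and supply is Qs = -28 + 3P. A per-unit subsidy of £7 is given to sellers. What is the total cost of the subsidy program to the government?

Government cost = £182

Pre-subsidy: 31.5 - 0.5P = -28 + 3P gives P* = 17, Q* = 23.
With the subsidy, sellers receive Ps = Pb + 7 for each unit, where Pb is the price buyers pay.
Supply in terms of Pb becomes Qs = -28 + 3(Pb + 7) = -7 + 3Pb. Setting this equal to demand: 31.5 - 0.5Pb = -7 + 3Pb, so Pb = 11.
Sellers receive Ps = 11 + 7 = 18; Q' = 31.5 − 0.5·11 = 26.
Government outlay = subsidy × quantity = 7 × 26 = 182.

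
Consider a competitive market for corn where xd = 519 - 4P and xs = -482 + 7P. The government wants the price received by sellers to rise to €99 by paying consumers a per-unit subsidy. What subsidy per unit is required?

Required subsidy s = €22 per unit

At a seller price of 99, quantity supplied is -482 + 7·99 = 211.
Buyers absorb 211 only when they pay Pb with 519 − 4·Pb = 211, i.e. Pb = 77.
s = Ps − Pb = 99 − 77 = 22.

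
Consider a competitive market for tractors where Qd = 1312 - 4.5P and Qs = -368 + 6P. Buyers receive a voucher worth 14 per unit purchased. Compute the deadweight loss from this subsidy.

Deadweight loss = 252

Pre-subsidy: 1312 - 4.5P = -368 + 6P gives P* = 160, Q* = 592.
With the rebate, buyers effectively pay Pb = Ps − 14, where Ps is the price sellers receive.
Demand in terms of Ps becomes Qd = 1312 − 4.5(Ps − 14) = 1375 - 4.5Ps. Setting this equal to supply: 1375 - 4.5Ps = -368 + 6Ps, so Ps = 166.
Buyers pay Pb = 166 − 14 = 152; Q' = -368 + 6·166 = 628.
The subsidy expands output by 628 − 592 = 36 past the efficient level; on those units the gap between marginal cost and willingness to pay runs from 0 up to 14.
DWL = ½ × 14 × 36 = 252.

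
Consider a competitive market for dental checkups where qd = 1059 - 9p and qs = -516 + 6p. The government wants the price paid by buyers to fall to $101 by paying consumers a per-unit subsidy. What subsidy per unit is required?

At a buyer price of 101, quantity demanded is 1059 − 9·101 = 150.
Sellers supply 150 only when they receive ps with -516 + 6·ps = 150, i.e. ps = 111.
s = ps − pb = 111 − 101 = 10.

Required subsidy s = $10 per unit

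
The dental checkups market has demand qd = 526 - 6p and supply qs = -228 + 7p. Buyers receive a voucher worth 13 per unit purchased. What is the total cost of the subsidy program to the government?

Pre-subsidy: 526 - 6p = -228 + 7p gives p* = 58, q* = 178.
With the rebate, buyers effectively pay pb = ps − 13, where ps is the price sellers receive.
Demand in terms of ps becomes qd = 526 − 6(ps − 13) = 604 - 6ps. Setting this equal to supply: 604 - 6ps = -228 + 7ps, so ps = 64.
Buyers pay pb = 64 − 13 = 51; q' = -228 + 7·64 = 220.
Government outlay = subsidy × quantity = 13 × 220 = 2860.

Government cost = 2860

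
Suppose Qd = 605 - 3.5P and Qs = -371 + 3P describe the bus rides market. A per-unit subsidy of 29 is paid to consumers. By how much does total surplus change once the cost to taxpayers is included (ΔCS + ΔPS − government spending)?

Net change in total surplus = -17661/26

Pre-subsidy: 605 - 3.5P = -371 + 3P gives P* = 1952/13, Q* = 1033/13.
With the rebate, buyers effectively pay Pb = Ps − 29, where Ps is the price sellers receive.
Demand in terms of Ps becomes Qd = 605 − 3.5(Ps − 29) = 706.5 - 3.5Ps. Setting this equal to supply: 706.5 - 3.5Ps = -371 + 3Ps, so Ps = 2155/13.
Buyers pay Pb = 2155/13 − 29 = 1778/13; Q' = -371 + 3·(2155/13) = 1642/13.
ΔCS = ½(1033/13 + 1642/13)(1952/13 − 1778/13) = 232725/169; ΔPS = ½(1033/13 + 1642/13)(2155/13 − 1952/13) = 543025/338.
Government spending = 29 × 1642/13 = 47618/13.
Net change = 232725/169 + 543025/338 − 47618/13 = -17661/26. The loss equals the DWL triangle ½·29·609/13.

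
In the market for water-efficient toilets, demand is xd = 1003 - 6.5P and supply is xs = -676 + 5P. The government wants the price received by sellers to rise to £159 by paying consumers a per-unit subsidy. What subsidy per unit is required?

At a seller price of 159, quantity supplied is -676 + 5·159 = 119.
Buyers absorb 119 only when they pay Pb with 1003 − 6.5·Pb = 119, i.e. Pb = 136.
s = Ps − Pb = 159 − 136 = 23.

Required subsidy s = £23 per unit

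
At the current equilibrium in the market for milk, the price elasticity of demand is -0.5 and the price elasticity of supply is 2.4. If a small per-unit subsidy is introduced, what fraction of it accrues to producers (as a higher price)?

For a small subsidy around the equilibrium, the benefit split depends on the relative slopes, which at a point are proportional to the elasticities.
Buyer share = εs/(εs + |εd|) = 2.4/(2.4 + 0.5) = 24/29; seller share = |εd|/(εs + |εd|) = 5/29.
So producers capture 5/29 of the subsidy.

Producer share = 5/29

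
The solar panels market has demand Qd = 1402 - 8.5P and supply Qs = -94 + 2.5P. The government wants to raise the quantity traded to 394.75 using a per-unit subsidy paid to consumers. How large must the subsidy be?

Required subsidy s = 77 per unit

At Q = 394.75, invert demand for the buyer price: Pb = (1402 − 394.75)/8.5 = 118.5; invert supply for the seller price: Ps = (394.75 − (-94))/2.5 = 195.5.
The subsidy must fill the gap: s = Ps − Pb = 195.5 − 118.5 = 77.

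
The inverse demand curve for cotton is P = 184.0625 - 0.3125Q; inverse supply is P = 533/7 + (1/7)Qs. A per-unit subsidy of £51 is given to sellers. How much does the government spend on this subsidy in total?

Pre-subsidy: 184.0625 - 0.3125Q = 533/7 + (1/7)Q gives Q* = 237 and P* = 110.
With the subsidy, sellers receive Ps = Pb + 51 for each unit, where Pb is the price buyers pay.
On the curves, Pb = 184.0625 - 0.3125Q and Ps = 533/7 + (1/7)Q; the wedge Ps − Pb = 51 gives 533/7 + (1/7)Q − (184.0625 - 0.3125Q) = 51, so Q' = 349.
Then Pb = 184.0625 − 0.3125·349 = 75 and Ps = 533/7 + (1/7)·349 = 126.
Government outlay = subsidy × quantity = 51 × 349 = 17799.

Government cost = £17799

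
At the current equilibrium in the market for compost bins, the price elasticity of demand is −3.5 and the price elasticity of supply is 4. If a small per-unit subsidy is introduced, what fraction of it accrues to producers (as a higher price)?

For a small subsidy around the equilibrium, the benefit split depends on the relative slopes, which at a point are proportional to the elasticities.
Buyer share = εs/(εs + |εd|) = 4/(4 + 3.5) = 8/15; seller share = |εd|/(εs + |εd|) = 7/15.
So producers capture 7/15 of the subsidy.

Producer share = 7/15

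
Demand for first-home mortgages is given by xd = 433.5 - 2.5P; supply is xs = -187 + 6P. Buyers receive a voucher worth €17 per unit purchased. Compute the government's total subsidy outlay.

Government cost = €4777

Pre-subsidy: 433.5 - 2.5P = -187 + 6P gives P* = 73, x* = 251.
With the rebate, buyers effectively pay Pb = Ps − 17, where Ps is the price sellers receive.
Demand in terms of Ps becomes xd = 433.5 − 2.5(Ps − 17) = 476 - 2.5Ps. Setting this equal to supply: 476 - 2.5Ps = -187 + 6Ps, so Ps = 78.
Buyers pay Pb = 78 − 17 = 61; x' = -187 + 6·78 = 281.
Government outlay = subsidy × quantity = 17 × 281 = 4777.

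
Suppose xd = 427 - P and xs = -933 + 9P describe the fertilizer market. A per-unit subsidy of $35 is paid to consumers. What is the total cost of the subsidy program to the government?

Government cost = $11287.5

Pre-subsidy: 427 - P = -933 + 9P gives P* = 136, x* = 291.
With the rebate, buyers effectively pay Pb = Ps − 35, where Ps is the price sellers receive.
Demand in terms of Ps becomes xd = 427 − 1(Ps − 35) = 462 - Ps. Setting this equal to supply: 462 - Ps = -933 + 9Ps, so Ps = 139.5.
Buyers pay Pb = 139.5 − 35 = 104.5; x' = -933 + 9·139.5 = 322.5.
Government outlay = subsidy × quantity = 35 × 322.5 = 11287.5.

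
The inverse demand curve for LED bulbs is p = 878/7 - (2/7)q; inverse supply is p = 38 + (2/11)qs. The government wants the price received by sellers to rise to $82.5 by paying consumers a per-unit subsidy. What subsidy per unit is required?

Required subsidy s = $27 per unit

At a seller price of 82.5, quantity supplied is -209 + 5.5·82.5 = 244.75.
Buyers absorb 244.75 only when they pay pb = 878/7 − (2/7)·244.75 = 55.5.
s = ps − pb = 82.5 − 55.5 = 27.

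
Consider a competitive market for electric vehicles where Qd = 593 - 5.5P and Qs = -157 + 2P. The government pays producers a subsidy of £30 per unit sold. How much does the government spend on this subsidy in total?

Government cost = £2610

Pre-subsidy: 593 - 5.5P = -157 + 2P gives P* = 100, Q* = 43.
With the subsidy, sellers receive Ps = Pb + 30 for each unit, where Pb is the price buyers pay.
Supply in terms of Pb becomes Qs = -157 + 2(Pb + 30) = -97 + 2Pb. Setting this equal to demand: 593 - 5.5Pb = -97 + 2Pb, so Pb = 92.
Sellers receive Ps = 92 + 30 = 122; Q' = 593 − 5.5·92 = 87.
Government outlay = subsidy × quantity = 30 × 87 = 2610.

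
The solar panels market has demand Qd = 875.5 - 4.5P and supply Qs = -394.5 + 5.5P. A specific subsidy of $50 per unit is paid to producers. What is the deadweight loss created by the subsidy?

Pre-subsidy: 875.5 - 4.5P = -394.5 + 5.5P gives P* = 127, Q* = 304.
With the subsidy, sellers receive Ps = Pb + 50 for each unit, where Pb is the price buyers pay.
Supply in terms of Pb becomes Qs = -394.5 + 5.5(Pb + 50) = -119.5 + 5.5Pb. Setting this equal to demand: 875.5 - 4.5Pb = -119.5 + 5.5Pb, so Pb = 99.5.
Sellers receive Ps = 99.5 + 50 = 149.5; Q' = 875.5 − 4.5·99.5 = 427.75.
The subsidy expands output by 427.75 − 304 = 123.75 past the efficient level; on those units the gap between marginal cost and willingness to pay runs from 0 up to 50.
DWL = ½ × 50 × 123.75 = 3093.75.

Deadweight loss = $3093.75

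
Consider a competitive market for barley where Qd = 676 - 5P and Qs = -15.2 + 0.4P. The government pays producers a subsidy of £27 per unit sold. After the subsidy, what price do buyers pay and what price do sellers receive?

Buyers pay £126; sellers receive £153

Pre-subsidy: 676 - 5P = -15.2 + 0.4P gives P* = 128, Q* = 36.
With the subsidy, sellers receive Ps = Pb + 27 for each unit, where Pb is the price buyers pay.
Supply in terms of Pb becomes Qs = -15.2 + 0.4(Pb + 27) = -4.4 + 0.4Pb. Setting this equal to demand: 676 - 5Pb = -4.4 + 0.4Pb, so Pb = 126.
Sellers receive Ps = 126 + 27 = 153; Q' = 676 − 5·126 = 46.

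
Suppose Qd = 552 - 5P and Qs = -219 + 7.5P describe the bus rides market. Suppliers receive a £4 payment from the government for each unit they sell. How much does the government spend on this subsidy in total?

Pre-subsidy: 552 - 5P = -219 + 7.5P gives P* = 61.68, Q* = 243.6.
With the subsidy, sellers receive Ps = Pb + 4 for each unit, where Pb is the price buyers pay.
Supply in terms of Pb becomes Qs = -219 + 7.5(Pb + 4) = -189 + 7.5Pb. Setting this equal to demand: 552 - 5Pb = -189 + 7.5Pb, so Pb = 59.28.
Sellers receive Ps = 59.28 + 4 = 63.28; Q' = 552 − 5·59.28 = 255.6.
Government outlay = subsidy × quantity = 4 × 255.6 = 1022.4.

Government cost = £1022.4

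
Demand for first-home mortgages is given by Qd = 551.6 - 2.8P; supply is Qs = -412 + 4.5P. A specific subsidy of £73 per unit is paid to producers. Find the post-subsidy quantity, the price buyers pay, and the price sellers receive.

Q' = 308; buyers pay £87; sellers receive £160

Pre-subsidy: 551.6 - 2.8P = -412 + 4.5P gives P* = 132, Q* = 182.
With the subsidy, sellers receive Ps = Pb + 73 for each unit, where Pb is the price buyers pay.
Supply in terms of Pb becomes Qs = -412 + 4.5(Pb + 73) = -83.5 + 4.5Pb. Setting this equal to demand: 551.6 - 2.8Pb = -83.5 + 4.5Pb, so Pb = 87.
Sellers receive Ps = 87 + 73 = 160; Q' = 551.6 − 2.8·87 = 308.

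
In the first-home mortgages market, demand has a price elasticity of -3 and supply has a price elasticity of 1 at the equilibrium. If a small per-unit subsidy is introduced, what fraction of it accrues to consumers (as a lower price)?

Consumer share = 0.25

For a small subsidy around the equilibrium, the benefit split depends on the relative slopes, which at a point are proportional to the elasticities.
Buyer share = εs/(εs + |εd|) = 1/(1 + 3) = 0.25; seller share = |εd|/(εs + |εd|) = 0.75.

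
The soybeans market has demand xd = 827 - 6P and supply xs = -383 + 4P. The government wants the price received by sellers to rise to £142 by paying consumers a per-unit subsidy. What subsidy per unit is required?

Required subsidy s = £35 per unit

At a seller price of 142, quantity supplied is -383 + 4·142 = 185.
Buyers absorb 185 only when they pay Pb with 827 − 6·Pb = 185, i.e. Pb = 107.
s = Ps − Pb = 142 − 107 = 35.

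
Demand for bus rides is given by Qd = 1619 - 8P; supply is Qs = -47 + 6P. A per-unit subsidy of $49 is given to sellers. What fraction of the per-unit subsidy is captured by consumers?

Consumer share = 3/7

Pre-subsidy: 1619 - 8P = -47 + 6P gives P* = 119, Q* = 667.
With the subsidy, sellers receive Ps = Pb + 49 for each unit, where Pb is the price buyers pay.
Supply in terms of Pb becomes Qs = -47 + 6(Pb + 49) = 247 + 6Pb. Setting this equal to demand: 1619 - 8Pb = 247 + 6Pb, so Pb = 98.
Sellers receive Ps = 98 + 49 = 147; Q' = 1619 − 8·98 = 835.
Buyers' price falls by P* − Pb = 119 − 98 = 21; sellers' price rises by Ps − P* = 147 − 119 = 28.
So consumers capture 21/49 = 3/7 of each unit of subsidy.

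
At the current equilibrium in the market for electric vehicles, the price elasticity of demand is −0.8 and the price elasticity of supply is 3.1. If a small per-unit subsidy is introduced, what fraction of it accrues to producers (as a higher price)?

Producer share = 8/39

For a small subsidy around the equilibrium, the benefit split depends on the relative slopes, which at a point are proportional to the elasticities.
Buyer share = εs/(εs + |εd|) = 3.1/(3.1 + 0.8) = 31/39; seller share = |εd|/(εs + |εd|) = 8/39.
So producers capture 8/39 of the subsidy.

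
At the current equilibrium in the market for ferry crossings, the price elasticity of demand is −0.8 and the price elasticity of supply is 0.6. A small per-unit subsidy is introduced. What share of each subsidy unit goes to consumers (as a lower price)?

Consumer share = 3/7

For a small subsidy around the equilibrium, the benefit split depends on the relative slopes, which at a point are proportional to the elasticities.
Buyer share = εs/(εs + |εd|) = 0.6/(0.6 + 0.8) = 3/7; seller share = |εd|/(εs + |εd|) = 4/7.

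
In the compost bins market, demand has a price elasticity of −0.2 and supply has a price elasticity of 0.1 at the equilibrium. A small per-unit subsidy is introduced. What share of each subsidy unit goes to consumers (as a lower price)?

For a small subsidy around the equilibrium, the benefit split depends on the relative slopes, which at a point are proportional to the elasticities.
Buyer share = εs/(εs + |εd|) = 0.1/(0.1 + 0.2) = 1/3; seller share = |εd|/(εs + |εd|) = 2/3.

Consumer share = 1/3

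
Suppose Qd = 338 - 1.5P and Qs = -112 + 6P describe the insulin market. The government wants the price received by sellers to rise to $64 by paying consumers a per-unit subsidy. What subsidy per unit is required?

At a seller price of 64, quantity supplied is -112 + 6·64 = 272.
Buyers absorb 272 only when they pay Pb with 338 − 1.5·Pb = 272, i.e. Pb = 44.
s = Ps − Pb = 64 − 44 = 20.

Required subsidy s = $20 per unit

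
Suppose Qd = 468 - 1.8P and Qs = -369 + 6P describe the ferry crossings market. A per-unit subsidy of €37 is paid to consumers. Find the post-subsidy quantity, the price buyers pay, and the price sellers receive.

Pre-subsidy: 468 - 1.8P = -369 + 6P gives P* = 1395/13, Q* = 3573/13.
With the rebate, buyers effectively pay Pb = Ps − 37, where Ps is the price sellers receive.
Demand in terms of Ps becomes Qd = 468 − 1.8(Ps − 37) = 534.6 - 1.8Ps. Setting this equal to supply: 534.6 - 1.8Ps = -369 + 6Ps, so Ps = 1506/13.
Buyers pay Pb = 1506/13 − 37 = 1025/13; Q' = -369 + 6·(1506/13) = 4239/13.

Q' = 4239/13; buyers pay 1025/13; sellers receive 1506/13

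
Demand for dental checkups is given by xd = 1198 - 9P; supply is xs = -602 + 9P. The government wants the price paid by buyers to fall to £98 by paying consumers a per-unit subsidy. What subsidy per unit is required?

Required subsidy s = £4 per unit

At a buyer price of 98, quantity demanded is 1198 − 9·98 = 316.
Sellers supply 316 only when they receive Ps with -602 + 9·Ps = 316, i.e. Ps = 102.
s = Ps − Pb = 102 − 98 = 4.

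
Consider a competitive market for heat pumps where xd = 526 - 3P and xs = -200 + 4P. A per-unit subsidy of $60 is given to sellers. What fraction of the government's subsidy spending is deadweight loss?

Pre-subsidy: 526 - 3P = -200 + 4P gives P* = 726/7, x* = 1504/7.
With the subsidy, sellers receive Ps = Pb + 60 for each unit, where Pb is the price buyers pay.
Supply in terms of Pb becomes xs = -200 + 4(Pb + 60) = 40 + 4Pb. Setting this equal to demand: 526 - 3Pb = 40 + 4Pb, so Pb = 486/7.
Sellers receive Ps = 486/7 + 60 = 906/7; x' = 526 − 3·(486/7) = 2224/7.
ΔCS = ½(1504/7 + 2224/7)(726/7 − 486/7) = 447360/49; ΔPS = ½(1504/7 + 2224/7)(906/7 − 726/7) = 335520/49.
Government spending = 60 × 2224/7 = 133440/7.
DWL = ½ × 60 × (2224/7 − 1504/7) = 21600/7; fraction = (21600/7) / (133440/7) = 45/278.

DWL / government spending = 45/278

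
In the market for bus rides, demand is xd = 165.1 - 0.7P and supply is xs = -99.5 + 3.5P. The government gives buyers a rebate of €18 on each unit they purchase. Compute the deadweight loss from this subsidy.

Deadweight loss = €94.5

Pre-subsidy: 165.1 - 0.7P = -99.5 + 3.5P gives P* = 63, x* = 121.
With the rebate, buyers effectively pay Pb = Ps − 18, where Ps is the price sellers receive.
Demand in terms of Ps becomes xd = 165.1 − 0.7(Ps − 18) = 177.7 - 0.7Ps. Setting this equal to supply: 177.7 - 0.7Ps = -99.5 + 3.5Ps, so Ps = 66.
Buyers pay Pb = 66 − 18 = 48; x' = -99.5 + 3.5·66 = 131.5.
The subsidy expands output by 131.5 − 121 = 10.5 past the efficient level; on those units the gap between marginal cost and willingness to pay runs from 0 up to 18.
DWL = ½ × 18 × 10.5 = 94.5.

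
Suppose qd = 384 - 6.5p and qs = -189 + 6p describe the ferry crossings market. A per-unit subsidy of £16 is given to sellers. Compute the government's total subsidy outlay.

Government cost = £2175.36

Pre-subsidy: 384 - 6.5p = -189 + 6p gives p* = 45.84, q* = 86.04.
With the subsidy, sellers receive ps = pb + 16 for each unit, where pb is the price buyers pay.
Supply in terms of pb becomes qs = -189 + 6(pb + 16) = -93 + 6pb. Setting this equal to demand: 384 - 6.5pb = -93 + 6pb, so pb = 38.16.
Sellers receive ps = 38.16 + 16 = 54.16; q' = 384 − 6.5·38.16 = 135.96.
Government outlay = subsidy × quantity = 16 × 135.96 = 2175.36.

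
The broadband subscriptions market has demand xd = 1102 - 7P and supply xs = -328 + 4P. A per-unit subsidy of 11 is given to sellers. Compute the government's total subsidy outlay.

Pre-subsidy: 1102 - 7P = -328 + 4P gives P* = 130, x* = 192.
With the subsidy, sellers receive Ps = Pb + 11 for each unit, where Pb is the price buyers pay.
Supply in terms of Pb becomes xs = -328 + 4(Pb + 11) = -284 + 4Pb. Setting this equal to demand: 1102 - 7Pb = -284 + 4Pb, so Pb = 126.
Sellers receive Ps = 126 + 11 = 137; x' = 1102 − 7·126 = 220.
Government outlay = subsidy × quantity = 11 × 220 = 2420.

Government cost = 2420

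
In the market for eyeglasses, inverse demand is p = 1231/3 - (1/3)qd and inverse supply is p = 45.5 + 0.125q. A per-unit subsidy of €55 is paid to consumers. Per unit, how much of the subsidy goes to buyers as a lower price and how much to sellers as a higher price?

Pre-subsidy: 1231/3 - (1/3)q = 45.5 + 0.125q gives q* = 796 and p* = 145.
With the rebate, buyers effectively pay pb = ps − 55, where ps is the price sellers receive.
On the curves, pb = 1231/3 - (1/3)q and ps = 45.5 + 0.125q; the wedge ps − pb = 55 gives 45.5 + 0.125q − (1231/3 - (1/3)q) = 55, so q' = 916.
Then pb = 1231/3 − (1/3)·916 = 105 and ps = 45.5 + 0.125·916 = 160.
Buyers' price falls by p* − pb = 145 − 105 = 40; sellers' price rises by ps − p* = 160 − 145 = 15.

Buyers gain €40 per unit; sellers gain €15 per unit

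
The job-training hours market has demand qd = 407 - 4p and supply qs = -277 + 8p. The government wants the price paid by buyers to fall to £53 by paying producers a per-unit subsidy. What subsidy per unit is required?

At a buyer price of 53, quantity demanded is 407 − 4·53 = 195.
Sellers supply 195 only when they receive ps with -277 + 8·ps = 195, i.e. ps = 59.
s = ps − pb = 59 − 53 = 6.

Required subsidy s = £6 per unit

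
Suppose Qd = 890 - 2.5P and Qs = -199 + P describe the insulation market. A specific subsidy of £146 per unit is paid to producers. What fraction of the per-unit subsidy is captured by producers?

Producer share = 5/7

Pre-subsidy: 890 - 2.5P = -199 + P gives P* = 2178/7, Q* = 785/7.
With the subsidy, sellers receive Ps = Pb + 146 for each unit, where Pb is the price buyers pay.
Supply in terms of Pb becomes Qs = -199 + 1(Pb + 146) = -53 + Pb. Setting this equal to demand: 890 - 2.5Pb = -53 + Pb, so Pb = 1886/7.
Sellers receive Ps = 1886/7 + 146 = 2908/7; Q' = 890 − 2.5·(1886/7) = 1515/7.
Buyers' price falls by P* − Pb = 2178/7 − 1886/7 = 292/7; sellers' price rises by Ps − P* = 2908/7 − 2178/7 = 730/7.
So producers capture (730/7)/146 = 5/7 of each unit of subsidy.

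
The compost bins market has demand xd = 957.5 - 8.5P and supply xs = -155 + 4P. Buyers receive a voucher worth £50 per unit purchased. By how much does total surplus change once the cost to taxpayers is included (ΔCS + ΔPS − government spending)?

Pre-subsidy: 957.5 - 8.5P = -155 + 4P gives P* = 89, x* = 201.
With the rebate, buyers effectively pay Pb = Ps − 50, where Ps is the price sellers receive.
Demand in terms of Ps becomes xd = 957.5 − 8.5(Ps − 50) = 1382.5 - 8.5Ps. Setting this equal to supply: 1382.5 - 8.5Ps = -155 + 4Ps, so Ps = 123.
Buyers pay Pb = 123 − 50 = 73; x' = -155 + 4·123 = 337.
ΔCS = ½(201 + 337)(89 − 73) = 4304; ΔPS = ½(201 + 337)(123 − 89) = 9146.
Government spending = 50 × 337 = 16850.
Net change = 4304 + 9146 − 16850 = -3400. The loss equals the DWL triangle ½·50·136.

Net change in total surplus = -£3400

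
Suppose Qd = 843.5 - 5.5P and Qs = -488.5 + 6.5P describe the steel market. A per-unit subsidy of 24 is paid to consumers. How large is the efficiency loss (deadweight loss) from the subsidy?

Pre-subsidy: 843.5 - 5.5P = -488.5 + 6.5P gives P* = 111, Q* = 233.
With the rebate, buyers effectively pay Pb = Ps − 24, where Ps is the price sellers receive.
Demand in terms of Ps becomes Qd = 843.5 − 5.5(Ps − 24) = 975.5 - 5.5Ps. Setting this equal to supply: 975.5 - 5.5Ps = -488.5 + 6.5Ps, so Ps = 122.
Buyers pay Pb = 122 − 24 = 98; Q' = -488.5 + 6.5·122 = 304.5.
The subsidy expands output by 304.5 − 233 = 71.5 past the efficient level; on those units the gap between marginal cost and willingness to pay runs from 0 up to 24.
DWL = ½ × 24 × 71.5 = 858.

Deadweight loss = 858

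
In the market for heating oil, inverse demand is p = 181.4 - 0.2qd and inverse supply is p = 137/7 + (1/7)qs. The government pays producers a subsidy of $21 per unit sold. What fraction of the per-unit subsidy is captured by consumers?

Consumer share = 7/12

Pre-subsidy: 181.4 - 0.2q = 137/7 + (1/7)q gives q* = 472 and p* = 87.
With the subsidy, sellers receive ps = pb + 21 for each unit, where pb is the price buyers pay.
On the curves, pb = 181.4 - 0.2q and ps = 137/7 + (1/7)q; the wedge ps − pb = 21 gives 137/7 + (1/7)q − (181.4 - 0.2q) = 21, so q' = 533.25.
Then pb = 181.4 − 0.2·533.25 = 74.75 and ps = 137/7 + (1/7)·533.25 = 95.75.
Buyers' price falls by p* − pb = 87 − 74.75 = 12.25; sellers' price rises by ps − p* = 95.75 − 87 = 8.75.
So consumers capture 12.25/21 = 7/12 of each unit of subsidy.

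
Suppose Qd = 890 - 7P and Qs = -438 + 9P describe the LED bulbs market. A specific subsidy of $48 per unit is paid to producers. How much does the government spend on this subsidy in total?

Government cost = $23904

Pre-subsidy: 890 - 7P = -438 + 9P gives P* = 83, Q* = 309.
With the subsidy, sellers receive Ps = Pb + 48 for each unit, where Pb is the price buyers pay.
Supply in terms of Pb becomes Qs = -438 + 9(Pb + 48) = -6 + 9Pb. Setting this equal to demand: 890 - 7Pb = -6 + 9Pb, so Pb = 56.
Sellers receive Ps = 56 + 48 = 104; Q' = 890 − 7·56 = 498.
Government outlay = subsidy × quantity = 48 × 498 = 23904.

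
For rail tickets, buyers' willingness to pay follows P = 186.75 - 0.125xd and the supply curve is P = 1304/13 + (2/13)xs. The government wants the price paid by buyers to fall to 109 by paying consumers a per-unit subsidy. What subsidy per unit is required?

At a buyer price of 109, quantity demanded is 1494 − 8·109 = 622.
Sellers supply 622 only when they receive Ps = 1304/13 + (2/13)·622 = 196.
s = Ps − Pb = 196 − 109 = 87.

Required subsidy s = 87 per unit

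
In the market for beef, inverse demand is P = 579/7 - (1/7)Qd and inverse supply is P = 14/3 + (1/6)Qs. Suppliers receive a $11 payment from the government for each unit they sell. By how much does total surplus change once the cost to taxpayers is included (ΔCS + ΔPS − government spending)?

Net change in total surplus = -2541/13

Pre-subsidy: 579/7 - (1/7)Q = 14/3 + (1/6)Q gives Q* = 3278/13 and P* = 607/13.
With the subsidy, sellers receive Ps = Pb + 11 for each unit, where Pb is the price buyers pay.
On the curves, Pb = 579/7 - (1/7)Q and Ps = 14/3 + (1/6)Q; the wedge Ps − Pb = 11 gives 14/3 + (1/6)Q − (579/7 - (1/7)Q) = 11, so Q' = 3740/13.
Then Pb = 579/7 − (1/7)·(3740/13) = 541/13 and Ps = 14/3 + (1/6)·(3740/13) = 684/13.
ΔCS = ½(3278/13 + 3740/13)(607/13 − 541/13) = 231594/169; ΔPS = ½(3278/13 + 3740/13)(684/13 − 607/13) = 270193/169.
Government spending = 11 × 3740/13 = 41140/13.
Net change = 231594/169 + 270193/169 − 41140/13 = -2541/13. The loss equals the DWL triangle ½·11·462/13.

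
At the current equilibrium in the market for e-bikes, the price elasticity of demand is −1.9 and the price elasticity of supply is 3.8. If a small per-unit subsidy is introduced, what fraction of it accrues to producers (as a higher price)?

Producer share = 1/3

For a small subsidy around the equilibrium, the benefit split depends on the relative slopes, which at a point are proportional to the elasticities.
Buyer share = εs/(εs + |εd|) = 3.8/(3.8 + 1.9) = 2/3; seller share = |εd|/(εs + |εd|) = 1/3.
So producers capture 1/3 of the subsidy.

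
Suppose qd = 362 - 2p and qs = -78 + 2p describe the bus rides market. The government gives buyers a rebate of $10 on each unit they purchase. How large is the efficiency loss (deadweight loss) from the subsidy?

Deadweight loss = $50

Pre-subsidy: 362 - 2p = -78 + 2p gives p* = 110, q* = 142.
With the rebate, buyers effectively pay pb = ps − 10, where ps is the price sellers receive.
Demand in terms of ps becomes qd = 362 − 2(ps − 10) = 382 - 2ps. Setting this equal to supply: 382 - 2ps = -78 + 2ps, so ps = 115.
Buyers pay pb = 115 − 10 = 105; q' = -78 + 2·115 = 152.
The subsidy expands output by 152 − 142 = 10 past the efficient level; on those units the gap between marginal cost and willingness to pay runs from 0 up to 10.
DWL = ½ × 10 × 10 = 50.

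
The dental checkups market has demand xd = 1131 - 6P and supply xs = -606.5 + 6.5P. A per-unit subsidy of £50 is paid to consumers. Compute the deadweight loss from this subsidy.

Deadweight loss = £3900

Pre-subsidy: 1131 - 6P = -606.5 + 6.5P gives P* = 139, x* = 297.
With the rebate, buyers effectively pay Pb = Ps − 50, where Ps is the price sellers receive.
Demand in terms of Ps becomes xd = 1131 − 6(Ps − 50) = 1431 - 6Ps. Setting this equal to supply: 1431 - 6Ps = -606.5 + 6.5Ps, so Ps = 163.
Buyers pay Pb = 163 − 50 = 113; x' = -606.5 + 6.5·163 = 453.
The subsidy expands output by 453 − 297 = 156 past the efficient level; on those units the gap between marginal cost and willingness to pay runs from 0 up to 50.
DWL = ½ × 50 × 156 = 3900.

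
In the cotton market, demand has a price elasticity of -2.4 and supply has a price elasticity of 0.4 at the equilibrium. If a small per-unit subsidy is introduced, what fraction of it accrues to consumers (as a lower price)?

For a small subsidy around the equilibrium, the benefit split depends on the relative slopes, which at a point are proportional to the elasticities.
Buyer share = εs/(εs + |εd|) = 0.4/(0.4 + 2.4) = 1/7; seller share = |εd|/(εs + |εd|) = 6/7.

Consumer share = 1/7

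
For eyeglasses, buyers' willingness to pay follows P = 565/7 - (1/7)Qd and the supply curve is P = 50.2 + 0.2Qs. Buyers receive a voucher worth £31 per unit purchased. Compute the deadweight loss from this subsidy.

Pre-subsidy: 565/7 - (1/7)Q = 50.2 + 0.2Q gives Q* = 89 and P* = 68.
With the rebate, buyers effectively pay Pb = Ps − 31, where Ps is the price sellers receive.
On the curves, Pb = 565/7 - (1/7)Q and Ps = 50.2 + 0.2Q; the wedge Ps − Pb = 31 gives 50.2 + 0.2Q − (565/7 - (1/7)Q) = 31, so Q' = 2153/12.
Then Pb = 565/7 − (1/7)·(2153/12) = 661/12 and Ps = 50.2 + 0.2·(2153/12) = 1033/12.
The subsidy expands output by 2153/12 − 89 = 1085/12 past the efficient level; on those units the gap between marginal cost and willingness to pay runs from 0 up to 31.
DWL = ½ × 31 × 1085/12 = 33635/24.

Deadweight loss = 33635/24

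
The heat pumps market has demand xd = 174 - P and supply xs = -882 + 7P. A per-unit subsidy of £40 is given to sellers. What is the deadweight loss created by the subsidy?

Deadweight loss = £700

Pre-subsidy: 174 - P = -882 + 7P gives P* = 132, x* = 42.
With the subsidy, sellers receive Ps = Pb + 40 for each unit, where Pb is the price buyers pay.
Supply in terms of Pb becomes xs = -882 + 7(Pb + 40) = -602 + 7Pb. Setting this equal to demand: 174 - Pb = -602 + 7Pb, so Pb = 97.
Sellers receive Ps = 97 + 40 = 137; x' = 174 − 1·97 = 77.
The subsidy expands output by 77 − 42 = 35 past the efficient level; on those units the gap between marginal cost and willingness to pay runs from 0 up to 40.
DWL = ½ × 40 × 35 = 700.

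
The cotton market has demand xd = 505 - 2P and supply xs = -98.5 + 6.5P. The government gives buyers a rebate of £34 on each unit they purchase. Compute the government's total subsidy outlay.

Pre-subsidy: 505 - 2P = -98.5 + 6.5P gives P* = 71, x* = 363.
With the rebate, buyers effectively pay Pb = Ps − 34, where Ps is the price sellers receive.
Demand in terms of Ps becomes xd = 505 − 2(Ps − 34) = 573 - 2Ps. Setting this equal to supply: 573 - 2Ps = -98.5 + 6.5Ps, so Ps = 79.
Buyers pay Pb = 79 − 34 = 45; x' = -98.5 + 6.5·79 = 415.
Government outlay = subsidy × quantity = 34 × 415 = 14110.

Government cost = £14110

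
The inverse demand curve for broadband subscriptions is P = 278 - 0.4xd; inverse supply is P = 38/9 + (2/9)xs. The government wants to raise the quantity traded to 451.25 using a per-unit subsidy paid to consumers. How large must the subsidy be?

Required subsidy s = 7 per unit

At x = 451.25, from the demand curve buyers pay Pb = 278 − 0.4·451.25 = 97.5; from the supply curve sellers need Ps = 38/9 + (2/9)·451.25 = 104.5.
The subsidy must fill the gap: s = Ps − Pb = 104.5 − 97.5 = 7.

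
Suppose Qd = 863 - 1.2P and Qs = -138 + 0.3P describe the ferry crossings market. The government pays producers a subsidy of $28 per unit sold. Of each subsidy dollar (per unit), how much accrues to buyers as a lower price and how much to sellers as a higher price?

Pre-subsidy: 863 - 1.2P = -138 + 0.3P gives P* = 2002/3, Q* = 62.2.
With the subsidy, sellers receive Ps = Pb + 28 for each unit, where Pb is the price buyers pay.
Supply in terms of Pb becomes Qs = -138 + 0.3(Pb + 28) = -129.6 + 0.3Pb. Setting this equal to demand: 863 - 1.2Pb = -129.6 + 0.3Pb, so Pb = 9926/15.
Sellers receive Ps = 9926/15 + 28 = 10346/15; Q' = 863 − 1.2·(9926/15) = 68.92.
Buyers' price falls by P* − Pb = 2002/3 − 9926/15 = 5.6; sellers' price rises by Ps − P* = 10346/15 − 2002/3 = 22.4.

Buyers gain $5.6 per unit; sellers gain $22.4 per unit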